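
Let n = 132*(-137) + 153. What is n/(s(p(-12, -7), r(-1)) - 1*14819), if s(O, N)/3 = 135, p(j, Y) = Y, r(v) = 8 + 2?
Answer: 17931/14414 ≈ 1.2440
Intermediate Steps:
r(v) = 10
s(O, N) = 405 (s(O, N) = 3*135 = 405)
n = -17931 (n = -18084 + 153 = -17931)
n/(s(p(-12, -7), r(-1)) - 1*14819) = -17931/(405 - 1*14819) = -17931/(405 - 14819) = -17931/(-14414) = -17931*(-1/14414) = 17931/14414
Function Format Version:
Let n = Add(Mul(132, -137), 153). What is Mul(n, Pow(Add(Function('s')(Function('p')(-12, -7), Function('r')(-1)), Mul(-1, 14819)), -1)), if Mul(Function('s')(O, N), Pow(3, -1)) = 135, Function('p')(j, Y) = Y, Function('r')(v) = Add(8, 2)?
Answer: Rational(17931, 14414) ≈ 1.2440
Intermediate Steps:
Function('r')(v) = 10
Function('s')(O, N) = 405 (Function('s')(O, N) = Mul(3, 135) = 405)
n = -17931 (n = Add(-18084, 153) = -17931)
Mul(n, Pow(Add(Function('s')(Function('p')(-12, -7), Function('r')(-1)), Mul(-1, 14819)), -1)) = Mul(-17931, Pow(Add(405, Mul(-1, 14819)), -1)) = Mul(-17931, Pow(Add(405, -14819), -1)) = Mul(-17931, Pow(-14414, -1)) = Mul(-17931, Rational(-1, 14414)) = Rational(17931, 14414)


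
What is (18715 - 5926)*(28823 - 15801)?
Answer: 166538358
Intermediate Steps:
(18715 - 5926)*(28823 - 15801) = 12789*13022 = 166538358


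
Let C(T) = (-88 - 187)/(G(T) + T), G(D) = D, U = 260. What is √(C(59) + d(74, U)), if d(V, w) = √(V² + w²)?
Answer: √(-32450 + 27848*√18269)/118 ≈ 16.371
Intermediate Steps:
C(T) = -275/(2*T) (C(T) = (-88 - 187)/(T + T) = -275*1/(2*T) = -275/(2*T))
√(C(59) + d(74, U)) = √(-275/2/59 + √(74² + 260²)) = √(-275/2*1/59 + √(5476 + 67600)) = √(-275/118 + √73076) = √(-275/118 + 2*√18269)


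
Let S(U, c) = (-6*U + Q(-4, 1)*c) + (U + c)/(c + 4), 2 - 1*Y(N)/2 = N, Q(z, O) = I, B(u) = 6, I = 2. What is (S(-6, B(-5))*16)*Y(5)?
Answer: -4608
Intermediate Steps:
Q(z, O) = 2
Y(N) = 4 - 2*N
S(U, c) = -6*U + 2*c + (U + c)/(4 + c) (S(U, c) = (-6*U + 2*c) + (U + c)/(c + 4) = (-6*U + 2*c) + (U + c)/(4 + c) = -6*U + 2*c + (U + c)/(4 + c))
(S(-6, B(-5))*16)*Y(5) = (((-23*(-6) + 2*6² + 9*6 - 6*(-6)*6)/(4 + 6))*16)*(4 - 2*5) = (((138 + 2*36 + 54 + 216)/10)*16)*(4 - 10) = (((138 + 72 + 54 + 216)/10)*16)*(-6) = (((⅒)*480)*16)*(-6) = (48*16)*(-6) = 768*(-6) = -4608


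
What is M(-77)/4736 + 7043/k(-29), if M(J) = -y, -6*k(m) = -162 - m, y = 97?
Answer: 200120987/629888 ≈ 317.71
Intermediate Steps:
k(m) = 27 + m/6 (k(m) = -(-162 - m)/6 = 27 + m/6)
M(J) = -97 (M(J) = -1*97 = -97)
M(-77)/4736 + 7043/k(-29) = -97/4736 + 7043/(27 + (⅙)*(-29)) = -97*1/4736 + 7043/(27 - 29/6) = -97/4736 + 7043/(133/6) = -97/4736 + 7043*(6/133) = -97/4736 + 42258/133 = 200120987/629888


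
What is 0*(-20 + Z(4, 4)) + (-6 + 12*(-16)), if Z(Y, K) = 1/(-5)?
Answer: -198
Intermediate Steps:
Z(Y, K) = -1/5
0*(-20 + Z(4, 4)) + (-6 + 12*(-16)) = 0*(-20 - 1/5) + (-6 + 12*(-16)) = 0*(-101/5) + (-6 - 192) = 0 - 198 = -198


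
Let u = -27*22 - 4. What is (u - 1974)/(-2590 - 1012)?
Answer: 1286/1801 ≈ 0.71405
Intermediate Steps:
u = -598 (u = -594 - 4 = -598)
(u - 1974)/(-2590 - 1012) = (-598 - 1974)/(-2590 - 1012) = -2572/(-3602) = -2572*(-1/3602) = 1286/1801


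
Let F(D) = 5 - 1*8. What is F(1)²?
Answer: 9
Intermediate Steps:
F(D) = -3 (F(D) = 5 - 8 = -3)
F(1)² = (-3)² = 9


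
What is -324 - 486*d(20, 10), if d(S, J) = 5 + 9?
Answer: -7128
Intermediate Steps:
d(S, J) = 14
-324 - 486*d(20, 10) = -324 - 486*14 = -324 - 6804 = -7128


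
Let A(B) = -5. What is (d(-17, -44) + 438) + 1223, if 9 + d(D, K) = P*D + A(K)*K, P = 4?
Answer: 1804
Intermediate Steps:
d(D, K) = -9 - 5*K + 4*D (d(D, K) = -9 + (4*D - 5*K) = -9 + (-5*K + 4*D) = -9 - 5*K + 4*D)
(d(-17, -44) + 438) + 1223 = ((-9 - 5*(-44) + 4*(-17)) + 438) + 1223 = ((-9 + 220 - 68) + 438) + 1223 = (143 + 438) + 1223 = 581 + 1223 = 1804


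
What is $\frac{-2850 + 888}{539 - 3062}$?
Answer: $\frac{654}{841} \approx 0.77765$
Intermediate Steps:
$\frac{-2850 + 888}{539 - 3062} = - \frac{1962}{-2523} = \left(-1962\right) \left(- \frac{1}{2523}\right) = \frac{654}{841}$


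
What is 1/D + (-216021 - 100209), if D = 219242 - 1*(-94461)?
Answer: -99202299689/313703 ≈ -3.1623e+5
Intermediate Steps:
D = 313703 (D = 219242 + 94461 = 313703)
1/D + (-216021 - 100209) = 1/313703 + (-216021 - 100209) = 1/313703 - 316230 = -99202299689/313703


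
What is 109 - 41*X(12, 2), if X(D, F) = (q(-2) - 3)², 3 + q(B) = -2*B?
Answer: -55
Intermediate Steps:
q(B) = -3 - 2*B
X(D, F) = 4 (X(D, F) = ((-3 - 2*(-2)) - 3)² = ((-3 + 4) - 3)² = (1 - 3)² = (-2)² = 4)
109 - 41*X(12, 2) = 109 - 41*4 = 109 - 164 = -55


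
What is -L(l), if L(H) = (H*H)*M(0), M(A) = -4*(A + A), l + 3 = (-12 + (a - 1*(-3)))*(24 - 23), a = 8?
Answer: 0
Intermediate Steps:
l = -4 (l = -3 + (-12 + (8 - 1*(-3)))*(24 - 23) = -3 + (-12 + (8 + 3))*1 = -3 + (-12 + 11)*1 = -3 - 1*1 = -3 - 1 = -4)
M(A) = -8*A
L(H) = 0 (L(H) = (H*H)*(-8*0) = H**2*0 = 0)
-L(l) = -1*0 = 0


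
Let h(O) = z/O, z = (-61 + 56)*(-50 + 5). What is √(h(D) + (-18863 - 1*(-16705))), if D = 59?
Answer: I*√7498723/59 ≈ 46.413*I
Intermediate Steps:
z = 225 (z = -5*(-45) = 225)
h(O) = 225/O
√(h(D) + (-18863 - 1*(-16705))) = √(225/59 + (-18863 - 1*(-16705))) = √(225*(1/59) + (-18863 + 16705)) = √(225/59 - 2158) = √(-127097/59) = I*√7498723/59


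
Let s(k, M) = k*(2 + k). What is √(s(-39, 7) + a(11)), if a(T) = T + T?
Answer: √1465 ≈ 38.275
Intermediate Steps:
a(T) = 2*T
√(s(-39, 7) + a(11)) = √(-39*(2 - 39) + 2*11) = √(-39*(-37) + 22) = √(1443 + 22) = √1465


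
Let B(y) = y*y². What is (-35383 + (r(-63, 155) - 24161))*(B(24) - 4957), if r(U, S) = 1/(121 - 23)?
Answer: -51741702637/98 ≈ -5.2798e+8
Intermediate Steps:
r(U, S) = 1/98
B(y) = y³
(-35383 + (r(-63, 155) - 24161))*(B(24) - 4957) = (-35383 + (1/98 - 24161))*(24³ - 4957) = (-35383 - 2367777/98)*(13824 - 4957) = -5835311/98*8867 = -51741702637/98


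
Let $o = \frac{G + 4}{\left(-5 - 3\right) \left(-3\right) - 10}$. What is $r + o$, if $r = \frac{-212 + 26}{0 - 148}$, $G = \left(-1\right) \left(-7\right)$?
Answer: $\frac{529}{259} \approx 2.0425$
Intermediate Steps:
$G = 7$
$r = \frac{93}{74}$ ($r = - \frac{186}{-148} = \left(-186\right) \left(- \frac{1}{148}\right) = \frac{93}{74} \approx 1.2568$)
$o = \frac{11}{14}$ ($o = \frac{7 + 4}{\left(-5 - 3\right) \left(-3\right) - 10} = \frac{11}{\left(-8\right) \left(-3\right) - 10} = \frac{11}{24 - 10} = \frac{11}{14} \approx 0.78571$)
$r + o = \frac{93}{74} + \frac{11}{14} = \frac{529}{259}$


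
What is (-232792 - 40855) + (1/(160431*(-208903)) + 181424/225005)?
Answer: -2063547869818060541528/7540933941010965 ≈ -2.7365e+5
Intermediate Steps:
(-232792 - 40855) + (1/(160431*(-208903)) + 181424/225005) = -273647 + ((1/160431)*(-1/208903) + 181424*(1/225005)) = -273647 + (-1/33514517193 + 181424/225005) = -273647 + 6080337766997827/7540933941010965 = -2063547869818060541528/7540933941010965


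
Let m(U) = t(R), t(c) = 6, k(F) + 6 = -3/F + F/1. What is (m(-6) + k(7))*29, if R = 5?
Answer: 1334/7 ≈ 190.57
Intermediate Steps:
k(F) = -6 + F - 3/F (k(F) = -6 + (-3/F + F/1) = -6 + (-3/F + F*1) = -6 + (-3/F + F) = -6 + (F - 3/F) = -6 + F - 3/F)
m(U) = 6
(m(-6) + k(7))*29 = (6 + (-6 + 7 - 3/7))*29 = (6 + 4/7)*29 = (46/7)*29 = 1334/7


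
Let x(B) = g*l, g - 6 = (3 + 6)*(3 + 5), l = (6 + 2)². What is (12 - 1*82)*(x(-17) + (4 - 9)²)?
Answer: -351190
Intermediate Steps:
l = 64 (l = 8² = 64)
g = 78 (g = 6 + (3 + 6)*(3 + 5) = 6 + 9*8 = 6 + 72 = 78)
x(B) = 4992 (x(B) = 78*64 = 4992)
(12 - 1*82)*(x(-17) + (4 - 9)²) = (12 - 1*82)*(4992 + (4 - 9)²) = (12 - 82)*(4992 + (-5)²) = -70*(4992 + 25) = -70*5017 = -351190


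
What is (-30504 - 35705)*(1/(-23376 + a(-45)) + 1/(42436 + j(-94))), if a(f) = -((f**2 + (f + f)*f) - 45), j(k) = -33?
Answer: 66193721/95915586 ≈ 0.69012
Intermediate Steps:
a(f) = 45 - 3*f**2 (a(f) = -((f**2 + (2*f)*f) - 45) = -((f**2 + 2*f**2) - 45) = -(3*f**2 - 45) = -(-45 + 3*f**2) = 45 - 3*f**2)
(-30504 - 35705)*(1/(-23376 + a(-45)) + 1/(42436 + j(-94))) = (-30504 - 35705)*(1/(-23376 + (45 - 3*(-45)**2)) + 1/(42436 - 33)) = -66209*(1/(-23376 + (45 - 3*2025)) + 1/42403) = -66209*(1/(-23376 + (45 - 6075)) + 1/42403) = -66209*(1/(-23376 - 6030) + 1/42403) = -66209*(1/(-29406) + 1/42403) = -66209*(-1/29406 + 1/42403) = -66209*(-12997/1246902618) = 66193721/95915586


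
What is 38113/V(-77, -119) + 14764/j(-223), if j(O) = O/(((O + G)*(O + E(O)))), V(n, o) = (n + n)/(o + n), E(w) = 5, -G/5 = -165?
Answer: 21432240130/2453 ≈ 8.7372e+6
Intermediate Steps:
G = 825 (G = -5*(-165) = 825)
V(n, o) = 2*n/(n + o) (V(n, o) = (2*n)/(n + o) = 2*n/(n + o))
j(O) = O/((5 + O)*(825 + O)) (j(O) = O/(((O + 825)*(O + 5))) = O/(((825 + O)*(5 + O))) = O/(((5 + O)*(825 + O))) = O*(1/((5 + O)*(825 + O))) = O/((5 + O)*(825 + O)))
38113/V(-77, -119) + 14764/j(-223) = 38113/((2*(-77)/(-77 - 119))) + 14764/((-223/(4125 + (-223)² + 830*(-223)))) = 38113/((2*(-77)/(-196))) + 14764/((-223/(4125 + 49729 - 185090))) = 38113/((2*(-77)*(-1/196))) + 14764/((-223/(-131236))) = 38113/(11/14) + 14764/((-223*(-1/131236))) = 38113*(14/11) + 14764/(223/131236) = 533582/11 + 14764*(131236/223) = 533582/11 + 1937568304/223 = 21432240130/2453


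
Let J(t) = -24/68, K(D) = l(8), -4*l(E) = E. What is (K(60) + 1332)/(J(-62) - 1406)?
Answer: -11305/11954 ≈ -0.94571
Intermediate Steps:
l(E) = -E/4
K(D) = -2 (K(D) = -¼*8 = -2)
J(t) = -6/17 (J(t) = -24*1/68 = -6/17)
(K(60) + 1332)/(J(-62) - 1406) = (-2 + 1332)/(-6/17 - 1406) = 1330/(-23908/17) = 1330*(-17/23908) = -11305/11954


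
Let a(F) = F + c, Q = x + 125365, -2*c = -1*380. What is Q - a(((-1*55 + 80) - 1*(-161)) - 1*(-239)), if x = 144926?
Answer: 269676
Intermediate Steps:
c = 190 (c = -(-1)*380/2 = -1/2*(-380) = 190)
Q = 270291 (Q = 144926 + 125365 = 270291)
a(F) = 190 + F (a(F) = F + 190 = 190 + F)
Q - a(((-1*55 + 80) - 1*(-161)) - 1*(-239)) = 270291 - (190 + (((-1*55 + 80) - 1*(-161)) - 1*(-239))) = 270291 - (190 + (((-55 + 80) + 161) + 239)) = 270291 - (190 + ((25 + 161) + 239)) = 270291 - (190 + (186 + 239)) = 270291 - (190 + 425) = 270291 - 1*615 = 270291 - 615 = 269676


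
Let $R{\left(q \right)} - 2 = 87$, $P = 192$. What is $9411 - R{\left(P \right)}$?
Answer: $9322$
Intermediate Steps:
$R{\left(q \right)} = 89$ ($R{\left(q \right)} = 2 + 87 = 89$)
$9411 - R{\left(P \right)} = 9411 - 89 = 9322$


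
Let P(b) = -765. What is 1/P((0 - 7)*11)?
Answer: -1/765 ≈ -0.0013072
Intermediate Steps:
1/P((0 - 7)*11) = 1/(-765) = -1/765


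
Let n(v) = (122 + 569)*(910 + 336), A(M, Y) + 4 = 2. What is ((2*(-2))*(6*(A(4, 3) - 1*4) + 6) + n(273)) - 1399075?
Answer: -537969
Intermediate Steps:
A(M, Y) = -2 (A(M, Y) = -4 + 2 = -2)
n(v) = 860986 (n(v) = 691*1246 = 860986)
((2*(-2))*(6*(A(4, 3) - 1*4) + 6) + n(273)) - 1399075 = ((2*(-2))*(6*(-2 - 1*4) + 6) + 860986) - 1399075 = (-4*(6*(-2 - 4) + 6) + 860986) - 1399075 = (-4*(6*(-6) + 6) + 860986) - 1399075 = (-4*(-36 + 6) + 860986) - 1399075 = (-4*(-30) + 860986) - 1399075 = (120 + 860986) - 1399075 = 861106 - 1399075 = -537969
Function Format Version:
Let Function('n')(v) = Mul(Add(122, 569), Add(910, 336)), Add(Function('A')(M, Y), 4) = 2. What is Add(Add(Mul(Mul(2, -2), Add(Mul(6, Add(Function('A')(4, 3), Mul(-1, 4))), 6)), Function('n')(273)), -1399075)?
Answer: -537969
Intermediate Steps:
Function('A')(M, Y) = -2 (Function('A')(M, Y) = Add(-4, 2) = -2)
Function('n')(v) = 860986 (Function('n')(v) = Mul(691, 1246) = 860986)
Add(Add(Mul(Mul(2, -2), Add(Mul(6, Add(Function('A')(4, 3), Mul(-1, 4))), 6)), Function('n')(273)), -1399075) = Add(Add(Mul(Mul(2, -2), Add(Mul(6, Add(-2, Mul(-1, 4))), 6)), 860986), -1399075) = Add(Add(Mul(-4, Add(Mul(6, Add(-2, -4)), 6)), 860986), -1399075) = Add(Add(Mul(-4, Add(Mul(6, -6), 6)), 860986), -1399075) = Add(Add(Mul(-4, Add(-36, 6)), 860986), -1399075) = Add(Add(Mul(-4, -30), 860986), -1399075) = Add(Add(120, 860986), -1399075) = Add(861106, -1399075) = -537969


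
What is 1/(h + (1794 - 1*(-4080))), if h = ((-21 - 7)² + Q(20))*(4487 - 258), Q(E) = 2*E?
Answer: 1/3490570 ≈ 2.8649e-7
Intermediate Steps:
h = 3484696 (h = ((-21 - 7)² + 2*20)*(4487 - 258) = ((-28)² + 40)*4229 = (784 + 40)*4229 = 824*4229 = 3484696)
1/(h + (1794 - 1*(-4080))) = 1/(3484696 + (1794 - 1*(-4080))) = 1/(3484696 + (1794 + 4080)) = 1/(3484696 + 5874) = 1/3490570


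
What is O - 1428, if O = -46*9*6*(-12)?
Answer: 28380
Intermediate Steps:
O = 29808 (O = -2484*(-12) = -46*(-648) = 29808)
O - 1428 = 29808 - 1428 = 28380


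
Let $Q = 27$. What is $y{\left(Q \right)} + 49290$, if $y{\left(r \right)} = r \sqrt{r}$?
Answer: $49290 + 81 \sqrt{3} \approx 49430.0$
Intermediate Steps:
$y{\left(r \right)} = r^{\frac{3}{2}}$
$y{\left(Q \right)} + 49290 = 27^{\frac{3}{2}} + 49290 = 81 \sqrt{3} + 49290 = 49290 + 81 \sqrt{3}$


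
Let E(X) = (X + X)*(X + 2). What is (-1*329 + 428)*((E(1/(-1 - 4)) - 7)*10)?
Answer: -38214/5 ≈ -7642.8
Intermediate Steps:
E(X) = 2*X*(2 + X) (E(X) = (2*X)*(2 + X) = 2*X*(2 + X))
(-1*329 + 428)*((E(1/(-1 - 4)) - 7)*10) = (-1*329 + 428)*((2*(2 + 1/(-1 - 4))/(-1 - 4) - 7)*10) = (-329 + 428)*((2*(2 + 1/(-5))/(-5) - 7)*10) = 99*((2*(-⅕)*(2 - ⅕) - 7)*10) = 99*((2*(-⅕)*(9/5) - 7)*10) = 99*((-18/25 - 7)*10) = 99*(-193/25*10) = 99*(-386/5) = -38214/5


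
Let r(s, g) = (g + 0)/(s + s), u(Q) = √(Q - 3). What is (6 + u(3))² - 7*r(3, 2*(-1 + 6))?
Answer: 73/3 ≈ 24.333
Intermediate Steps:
u(Q) = √(-3 + Q)
r(s, g) = g/(2*s) (r(s, g) = g/((2*s)) = g*(1/(2*s)) = g/(2*s))
(6 + u(3))² - 7*r(3, 2*(-1 + 6)) = (6 + √(-3 + 3))² - 7*2*(-1 + 6)/(2*3) = (6 + √0)² - 7*2*5/(2*3) = (6 + 0)² - 7*10/(2*3) = 6² - 7*5/3 = 36 - 35/3 = 73/3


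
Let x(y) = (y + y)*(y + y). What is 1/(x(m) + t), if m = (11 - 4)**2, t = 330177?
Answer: 1/339781 ≈ 2.9431e-6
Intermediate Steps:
m = 49 (m = 7**2 = 49)
x(y) = 4*y**2 (x(y) = (2*y)*(2*y) = 4*y**2)
1/(x(m) + t) = 1/(4*49**2 + 330177) = 1/(4*2401 + 330177) = 1/(9604 + 330177) = 1/339781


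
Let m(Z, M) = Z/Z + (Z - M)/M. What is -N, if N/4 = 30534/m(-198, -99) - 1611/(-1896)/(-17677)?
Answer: -170560847151/2792966 ≈ -61068.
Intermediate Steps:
m(Z, M) = 1 + (Z - M)/M
N = 170560847151/2792966 (N = 4*(30534/((-198/(-99))) - 1611/(-1896)/(-17677)) = 4*(30534/((-198*(-1/99))) - 1611*(-1/1896)*(-1/17677)) = 4*(30534/2 + (537/632)*(-1/17677)) = 4*(30534*(½) - 537/11171864) = 4*(15267 - 537/11171864) = 4*(170560847151/11171864) = 170560847151/2792966 ≈ 61068.)
-N = -1*170560847151/2792966 = -170560847151/2792966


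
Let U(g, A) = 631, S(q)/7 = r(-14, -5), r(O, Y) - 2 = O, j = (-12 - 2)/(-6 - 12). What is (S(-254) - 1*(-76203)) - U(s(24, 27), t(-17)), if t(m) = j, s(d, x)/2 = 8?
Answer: 75488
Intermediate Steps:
s(d, x) = 16 (s(d, x) = 2*8 = 16)
j = 7/9 (j = -14/(-18) = -14*(-1/18) = 7/9 ≈ 0.77778)
r(O, Y) = 2 + O
t(m) = 7/9
S(q) = -84 (S(q) = 7*(2 - 14) = 7*(-12) = -84)
(S(-254) - 1*(-76203)) - U(s(24, 27), t(-17)) = (-84 - 1*(-76203)) - 1*631 = (-84 + 76203) - 631 = 76119 - 631 = 75488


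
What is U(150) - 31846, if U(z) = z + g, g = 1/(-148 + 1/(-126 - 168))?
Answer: -1379188342/43513 ≈ -31696.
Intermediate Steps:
g = -294/43513 (g = 1/(-148 + 1/(-294)) = 1/(-148 - 1/294) = 1/(-43513/294) = -294/43513 ≈ -0.0067566)
U(z) = -294/43513 + z (U(z) = z - 294/43513 = -294/43513 + z)
U(150) - 31846 = (-294/43513 + 150) - 31846 = 6526656/43513 - 31846 = -1379188342/43513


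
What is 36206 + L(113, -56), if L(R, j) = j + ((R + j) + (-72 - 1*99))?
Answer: 36036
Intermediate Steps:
L(R, j) = -171 + R + 2*j (L(R, j) = j + ((R + j) + (-72 - 99)) = j + ((R + j) - 171) = j + (-171 + R + j) = -171 + R + 2*j)
36206 + L(113, -56) = 36206 + (-171 + 113 + 2*(-56)) = 36206 + (-171 + 113 - 112) = 36206 - 170 = 36036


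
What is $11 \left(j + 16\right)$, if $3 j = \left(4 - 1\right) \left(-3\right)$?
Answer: $143$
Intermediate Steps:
$j = -3$ ($j = \frac{\left(4 - 1\right) \left(-3\right)}{3} = \frac{3 \left(-3\right)}{3} = \frac{1}{3} \left(-9\right) = -3$)
$11 \left(j + 16\right) = 11 \left(-3 + 16\right) = 11 \cdot 13 = 143$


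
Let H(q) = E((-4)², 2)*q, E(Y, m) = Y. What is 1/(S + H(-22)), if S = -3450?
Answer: -1/3802 ≈ -0.00026302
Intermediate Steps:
H(q) = 16*q (H(q) = (-4)²*q = 16*q)
1/(S + H(-22)) = 1/(-3450 + 16*(-22)) = 1/(-3450 - 352) = 1/(-3802) = -1/3802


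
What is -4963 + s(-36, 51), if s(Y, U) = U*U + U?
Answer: -2311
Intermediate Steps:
s(Y, U) = U + U² (s(Y, U) = U² + U = U + U²)
-4963 + s(-36, 51) = -4963 + 51*(1 + 51) = -4963 + 51*52 = -4963 + 2652 = -2311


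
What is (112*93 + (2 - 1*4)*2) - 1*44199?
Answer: -33787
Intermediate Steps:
(112*93 + (2 - 1*4)*2) - 1*44199 = (10416 + (2 - 4)*2) - 44199 = (10416 - 2*2) - 44199 = (10416 - 4) - 44199 = 10412 - 44199 = -33787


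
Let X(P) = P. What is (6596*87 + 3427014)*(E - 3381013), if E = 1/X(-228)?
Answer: -514025239042615/38 ≈ -1.3527e+13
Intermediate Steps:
E = -1/228 (E = 1/(-228) = -1/228 ≈ -0.0043860)
(6596*87 + 3427014)*(E - 3381013) = (6596*87 + 3427014)*(-1/228 - 3381013) = (573852 + 3427014)*(-770870965/228) = 4000866*(-770870965/228) = -514025239042615/38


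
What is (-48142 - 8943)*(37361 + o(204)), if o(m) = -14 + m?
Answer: -2143598835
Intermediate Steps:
(-48142 - 8943)*(37361 + o(204)) = (-48142 - 8943)*(37361 + (-14 + 204)) = -57085*(37361 + 190) = -57085*37551 = -2143598835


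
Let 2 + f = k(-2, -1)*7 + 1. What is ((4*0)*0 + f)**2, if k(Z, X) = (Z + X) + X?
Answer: 841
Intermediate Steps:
k(Z, X) = Z + 2*X (k(Z, X) = (X + Z) + X = Z + 2*X)
f = -29 (f = -2 + ((-2 + 2*(-1))*7 + 1) = -2 + ((-2 - 2)*7 + 1) = -2 + (-4*7 + 1) = -2 + (-28 + 1) = -2 - 27 = -29)
((4*0)*0 + f)**2 = ((4*0)*0 - 29)**2 = (0*0 - 29)**2 = (0 - 29)**2 = (-29)**2 = 841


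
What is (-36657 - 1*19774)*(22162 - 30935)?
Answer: 495069163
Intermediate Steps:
(-36657 - 1*19774)*(22162 - 30935) = (-36657 - 19774)*(-8773) = -56431*(-8773) = 495069163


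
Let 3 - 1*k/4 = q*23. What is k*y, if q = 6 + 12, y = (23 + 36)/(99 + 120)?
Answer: -32332/73 ≈ -442.90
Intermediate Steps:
y = 59/219 ≈ 0.26941
q = 18
k = -1644 (k = 12 - 72*23 = 12 - 4*414 = 12 - 1656 = -1644)
k*y = -1644*59/219 = -32332/73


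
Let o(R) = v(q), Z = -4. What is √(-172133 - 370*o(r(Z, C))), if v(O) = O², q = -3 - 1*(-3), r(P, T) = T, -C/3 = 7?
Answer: I*√172133 ≈ 414.89*I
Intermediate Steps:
C = -21 (C = -3*7 = -21)
q = 0 (q = -3 + 3 = 0)
o(R) = 0 (o(R) = 0² = 0)
√(-172133 - 370*o(r(Z, C))) = √(-172133 - 370*0) = √(-172133 + 0) = √(-172133) = I*√172133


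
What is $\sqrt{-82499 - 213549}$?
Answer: $4 i \sqrt{18503} \approx 544.1 i$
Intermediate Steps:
$\sqrt{-82499 - 213549} = \sqrt{-296048} = 4 i \sqrt{18503}$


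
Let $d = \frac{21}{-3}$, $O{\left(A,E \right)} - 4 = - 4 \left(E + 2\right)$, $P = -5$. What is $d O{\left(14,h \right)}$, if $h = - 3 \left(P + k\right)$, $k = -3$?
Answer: $700$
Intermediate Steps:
$h = 24$ ($h = - 3 \left(-5 - 3\right) = \left(-3\right) \left(-8\right) = 24$)
$O{\left(A,E \right)} = -4 - 4 E$ ($O{\left(A,E \right)} = 4 - 4 \left(E + 2\right) = 4 - 4 \left(2 + E\right) = 4 - \left(8 + 4 E\right) = -4 - 4 E$)
$d = -7$ ($d = 21 \left(- \frac{1}{3}\right) = -7$)
$d O{\left(14,h \right)} = - 7 \left(-4 - 96\right) = \left(-7\right) \left(-100\right) = 700$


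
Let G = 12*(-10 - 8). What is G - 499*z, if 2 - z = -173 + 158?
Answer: -8699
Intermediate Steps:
G = -216 (G = 12*(-18) = -216)
z = 17 (z = 2 - (-173 + 158) = 2 - 1*(-15) = 2 + 15 = 17)
G - 499*z = -216 - 499*17 = -216 - 8483 = -8699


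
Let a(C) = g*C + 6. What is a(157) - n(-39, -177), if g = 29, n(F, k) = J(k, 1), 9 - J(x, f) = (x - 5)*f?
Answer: 4368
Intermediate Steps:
J(x, f) = 9 - f*(-5 + x) (J(x, f) = 9 - (x - 5)*f = 9 - (-5 + x)*f = 9 - f*(-5 + x))
n(F, k) = 14 - k (n(F, k) = 9 + 5*1 - 1*1*k = 9 + 5 - k = 14 - k)
a(C) = 6 + 29*C (a(C) = 29*C + 6 = 6 + 29*C)
a(157) - n(-39, -177) = (6 + 29*157) - (14 - 1*(-177)) = (6 + 4553) - (14 + 177) = 4559 - 1*191 = 4559 - 191 = 4368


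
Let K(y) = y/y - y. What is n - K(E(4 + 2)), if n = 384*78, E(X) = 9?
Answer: 29960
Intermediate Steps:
K(y) = 1 - y
n = 29952
n - K(E(4 + 2)) = 29952 - (1 - 1*9) = 29952 - (1 - 9) = 29952 - 1*(-8) = 29952 + 8 = 29960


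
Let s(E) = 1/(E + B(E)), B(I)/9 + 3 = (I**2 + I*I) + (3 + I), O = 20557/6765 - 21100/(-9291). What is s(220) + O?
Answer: 588859793817/110901711800 ≈ 5.3097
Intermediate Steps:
O = 37081843/6983735 (O = 20557*(1/6765) - 21100*(-1/9291) = 20557/6765 + 21100/9291 = 37081843/6983735 ≈ 5.3097)
B(I) = 9*I + 18*I**2 (B(I) = -27 + 9*((I**2 + I*I) + (3 + I)) = -27 + 9*((I**2 + I**2) + (3 + I)) = -27 + 9*(2*I**2 + (3 + I)) = -27 + 9*(3 + I + 2*I**2) = -27 + (27 + 9*I + 18*I**2) = 9*I + 18*I**2)
s(E) = 1/(E + 9*E*(1 + 2*E))
s(220) + O = (1/2)/(220*(5 + 9*220)) + 37081843/6983735 = (1/2)*(1/220)/(5 + 1980) + 37081843/6983735 = (1/2)*(1/220)/1985 + 37081843/6983735 = (1/2)*(1/220)*(1/1985) + 37081843/6983735 = 1/873400 + 37081843/6983735 = 588859793817/110901711800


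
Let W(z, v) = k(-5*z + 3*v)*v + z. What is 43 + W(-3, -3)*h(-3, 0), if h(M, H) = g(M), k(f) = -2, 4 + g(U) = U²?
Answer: 58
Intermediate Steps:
g(U) = -4 + U²
h(M, H) = -4 + M²
W(z, v) = z - 2*v (W(z, v) = -2*v + z = z - 2*v)
43 + W(-3, -3)*h(-3, 0) = 43 + (-3 - 2*(-3))*(-4 + (-3)²) = 43 + (-3 + 6)*(-4 + 9) = 43 + 3*5 = 43 + 15 = 58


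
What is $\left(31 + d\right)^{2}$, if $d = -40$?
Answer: $81$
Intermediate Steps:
$\left(31 + d\right)^{2} = \left(31 - 40\right)^{2} = \left(-9\right)^{2} = 81$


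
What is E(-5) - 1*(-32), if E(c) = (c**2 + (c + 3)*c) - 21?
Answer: 46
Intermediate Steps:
E(c) = -21 + c**2 + c*(3 + c) (E(c) = (c**2 + (3 + c)*c) - 21 = (c**2 + c*(3 + c)) - 21 = -21 + c**2 + c*(3 + c))
E(-5) - 1*(-32) = (-21 + 2*(-5)**2 + 3*(-5)) - 1*(-32) = (-21 + 2*25 - 15) + 32 = (-21 + 50 - 15) + 32 = 14 + 32 = 46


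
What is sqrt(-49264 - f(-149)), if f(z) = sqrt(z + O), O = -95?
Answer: sqrt(-49264 - 2*I*sqrt(61)) ≈ 0.0352 - 221.95*I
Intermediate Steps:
f(z) = sqrt(-95 + z) (f(z) = sqrt(z - 95) = sqrt(-95 + z))
sqrt(-49264 - f(-149)) = sqrt(-49264 - sqrt(-95 - 149)) = sqrt(-49264 - sqrt(-244)) = sqrt(-49264 - 2*I*sqrt(61))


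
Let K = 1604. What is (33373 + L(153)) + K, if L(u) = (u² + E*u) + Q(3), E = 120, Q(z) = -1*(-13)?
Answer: 76759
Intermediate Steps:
Q(z) = 13
L(u) = 13 + u² + 120*u (L(u) = (u² + 120*u) + 13 = 13 + u² + 120*u)
(33373 + L(153)) + K = (33373 + (13 + 153² + 120*153)) + 1604 = (33373 + (13 + 23409 + 18360)) + 1604 = (33373 + 41782) + 1604 = 75155 + 1604 = 76759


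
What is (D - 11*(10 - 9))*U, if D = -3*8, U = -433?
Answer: 15155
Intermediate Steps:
D = -24
(D - 11*(10 - 9))*U = (-24 - 11*(10 - 9))*(-433) = (-24 - 11*1)*(-433) = (-24 - 11)*(-433) = -35*(-433) = 15155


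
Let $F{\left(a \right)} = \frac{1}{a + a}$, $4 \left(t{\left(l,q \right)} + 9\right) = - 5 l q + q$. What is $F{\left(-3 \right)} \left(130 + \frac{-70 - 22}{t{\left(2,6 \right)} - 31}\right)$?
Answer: $- \frac{2349}{107} \approx -21.953$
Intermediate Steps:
$t{\left(l,q \right)} = -9 + \frac{q}{4} - \frac{5 l q}{4}$ ($t{\left(l,q \right)} = -9 + \frac{- 5 l q + q}{4} = -9 + \frac{q - 5 l q}{4} = -9 - \left(- \frac{q}{4} + \frac{5 l q}{4}\right) = -9 + \frac{q}{4} - \frac{5 l q}{4}$)
$F{\left(a \right)} = \frac{1}{2 a}$
$F{\left(-3 \right)} \left(130 + \frac{-70 - 22}{t{\left(2,6 \right)} - 31}\right) = \frac{1}{2 \left(-3\right)} \left(130 + \frac{-70 - 22}{\left(-9 + \frac{1}{4} \cdot 6 - \frac{5}{2} \cdot 6\right) - 31}\right) = \frac{1}{2} \left(- \frac{1}{3}\right) \left(130 - \frac{92}{\left(-9 + \frac{3}{2} - 15\right) - 31}\right) = - \frac{130 - \frac{92}{- \frac{45}{2} - 31}}{6} = - \frac{130 - \frac{92}{- \frac{107}{2}}}{6} = - \frac{130 - - \frac{184}{107}}{6} = - \frac{130 + \frac{184}{107}}{6} = \left(- \frac{1}{6}\right) \frac{14094}{107} = - \frac{2349}{107}$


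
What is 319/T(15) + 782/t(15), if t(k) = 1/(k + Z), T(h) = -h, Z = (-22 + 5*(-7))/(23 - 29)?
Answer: 287066/15 ≈ 19138.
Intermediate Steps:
Z = 19/2 (Z = (-22 - 35)/(-6) = -57*(-⅙) = 19/2 ≈ 9.5000)
t(k) = 1/(19/2 + k) (t(k) = 1/(k + 19/2) = 1/(19/2 + k))
319/T(15) + 782/t(15) = 319/((-1*15)) + 782/((2/(19 + 2*15))) = 319/(-15) + 782/((2/(19 + 30))) = 319*(-1/15) + 782/((2/49)) = -319/15 + 782/((2*(1/49))) = -319/15 + 782/(2/49) = -319/15 + 782*(49/2) = -319/15 + 19159 = 287066/15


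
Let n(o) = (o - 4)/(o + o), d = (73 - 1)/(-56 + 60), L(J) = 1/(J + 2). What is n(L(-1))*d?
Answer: -27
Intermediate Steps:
L(J) = 1/(2 + J)
d = 18 (d = 72/4 = 72*(¼) = 18)
n(o) = (-4 + o)/(2*o) (n(o) = (-4 + o)/((2*o)) = (-4 + o)*(1/(2*o)) = (-4 + o)/(2*o))
n(L(-1))*d = ((-4 + 1/(2 - 1))/(2*(1/(2 - 1))))*18 = ((-4 + 1/1)/(2*(1/1)))*18 = ((½)*(-4 + 1)/1)*18 = ((½)*1*(-3))*18 = -3/2*18 = -27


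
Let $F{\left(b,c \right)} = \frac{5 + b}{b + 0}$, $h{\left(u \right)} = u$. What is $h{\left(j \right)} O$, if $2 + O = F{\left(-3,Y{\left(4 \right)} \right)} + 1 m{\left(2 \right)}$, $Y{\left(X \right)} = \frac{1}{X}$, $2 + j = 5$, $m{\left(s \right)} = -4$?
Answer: $-20$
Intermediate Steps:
$j = 3$ ($j = -2 + 5 = 3$)
$F{\left(b,c \right)} = \frac{5 + b}{b}$
$O = - \frac{20}{3}$ ($O = -2 + \left(\frac{5 - 3}{-3} + 1 \left(-4\right)\right) = -2 - \frac{14}{3} = - \frac{20}{3} \approx -6.6667$)
$h{\left(j \right)} O = 3 \left(- \frac{20}{3}\right) = -20$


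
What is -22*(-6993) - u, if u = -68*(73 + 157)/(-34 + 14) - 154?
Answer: 153218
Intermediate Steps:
u = 628 (u = -15640/(-20) - 154 = -15640*(-1)/20 - 154 = -68*(-23/2) - 154 = 782 - 154 = 628)
-22*(-6993) - u = -22*(-6993) - 1*628 = 153846 - 628 = 153218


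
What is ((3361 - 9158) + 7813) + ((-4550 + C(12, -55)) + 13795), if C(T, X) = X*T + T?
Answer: 10613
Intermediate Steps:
C(T, X) = T + T*X (C(T, X) = T*X + T = T + T*X)
((3361 - 9158) + 7813) + ((-4550 + C(12, -55)) + 13795) = ((3361 - 9158) + 7813) + ((-4550 + 12*(1 - 55)) + 13795) = (-5797 + 7813) + ((-4550 + 12*(-54)) + 13795) = 2016 + ((-4550 - 648) + 13795) = 2016 + (-5198 + 13795) = 2016 + 8597 = 10613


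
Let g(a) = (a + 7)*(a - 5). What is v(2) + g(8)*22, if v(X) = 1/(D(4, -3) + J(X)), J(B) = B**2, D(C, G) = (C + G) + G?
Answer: 1981/2 ≈ 990.50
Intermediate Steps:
D(C, G) = C + 2*G
g(a) = (-5 + a)*(7 + a) (g(a) = (7 + a)*(-5 + a) = (-5 + a)*(7 + a))
v(X) = 1/(-2 + X**2) (v(X) = 1/((4 + 2*(-3)) + X**2) = 1/((4 - 6) + X**2) = 1/(-2 + X**2))
v(2) + g(8)*22 = 1/(-2 + 2**2) + (-35 + 8**2 + 2*8)*22 = 1/(-2 + 4) + (-35 + 64 + 16)*22 = 1/2 + 45*22 = 1/2 + 990 = 1981/2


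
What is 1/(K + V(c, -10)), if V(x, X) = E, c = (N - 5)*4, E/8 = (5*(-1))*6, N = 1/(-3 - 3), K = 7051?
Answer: 1/6811 ≈ 0.00014682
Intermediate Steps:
N = -⅙ (N = 1/(-6) = -⅙ ≈ -0.16667)
E = -240 (E = 8*((5*(-1))*6) = 8*(-5*6) = 8*(-30) = -240)
c = -62/3 (c = (-⅙ - 5)*4 = -31/6*4 = -62/3 ≈ -20.667)
V(x, X) = -240
1/(K + V(c, -10)) = 1/(7051 - 240) = 1/6811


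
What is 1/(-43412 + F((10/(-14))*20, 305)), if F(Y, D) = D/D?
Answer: -1/43411 ≈ -2.3036e-5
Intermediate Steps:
F(Y, D) = 1
1/(-43412 + F((10/(-14))*20, 305)) = 1/(-43412 + 1) = 1/(-43411) = -1/43411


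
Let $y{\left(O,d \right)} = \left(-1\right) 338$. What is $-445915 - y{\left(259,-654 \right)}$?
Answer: $-445577$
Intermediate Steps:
$y{\left(O,d \right)} = -338$
$-445915 - y{\left(259,-654 \right)} = -445915 - -338 = -445915 + 338 = -445577$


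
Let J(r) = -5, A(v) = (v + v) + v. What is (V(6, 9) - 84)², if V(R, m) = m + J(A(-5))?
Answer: 6400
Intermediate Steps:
A(v) = 3*v (A(v) = 2*v + v = 3*v)
V(R, m) = -5 + m (V(R, m) = m - 5 = -5 + m)
(V(6, 9) - 84)² = ((-5 + 9) - 84)² = (4 - 84)² = (-80)² = 6400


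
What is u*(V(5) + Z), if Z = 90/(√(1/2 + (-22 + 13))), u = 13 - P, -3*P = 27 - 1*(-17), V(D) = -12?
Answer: -332 - 2490*I*√34/17 ≈ -332.0 - 854.06*I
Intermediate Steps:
P = -44/3 (P = -(27 - 1*(-17))/3 = -(27 + 17)/3 = -⅓*44 = -44/3 ≈ -14.667)
u = 83/3 (u = 13 - 1*(-44/3) = 13 + 44/3 = 83/3 ≈ 27.667)
Z = -90*I*√34/17 (Z = 90/(√(1*(½) - 9)) = 90/(√(½ - 9)) = 90/(√(-17/2)) = 90/((I*√34/2)) = 90*(-I*√34/17) = -90*I*√34/17 ≈ -30.87*I)
u*(V(5) + Z) = 83*(-12 - 90*I*√34/17)/3 = -332 - 2490*I*√34/17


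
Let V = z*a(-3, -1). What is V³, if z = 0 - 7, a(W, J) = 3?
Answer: -9261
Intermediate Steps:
z = -7
V = -21 (V = -7*3 = -21)
V³ = (-21)³ = -9261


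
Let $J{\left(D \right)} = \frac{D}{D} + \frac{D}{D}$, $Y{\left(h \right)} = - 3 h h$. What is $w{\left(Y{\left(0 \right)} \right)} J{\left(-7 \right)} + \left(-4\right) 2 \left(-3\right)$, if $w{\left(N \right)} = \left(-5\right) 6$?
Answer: $-36$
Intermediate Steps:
$Y{\left(h \right)} = - 3 h^{2}$
$w{\left(N \right)} = -30$
$J{\left(D \right)} = 2$ ($J{\left(D \right)} = 1 + 1 = 2$)
$w{\left(Y{\left(0 \right)} \right)} J{\left(-7 \right)} + \left(-4\right) 2 \left(-3\right) = \left(-30\right) 2 + \left(-4\right) 2 \left(-3\right) = -60 - -24 = -60 + 24 = -36$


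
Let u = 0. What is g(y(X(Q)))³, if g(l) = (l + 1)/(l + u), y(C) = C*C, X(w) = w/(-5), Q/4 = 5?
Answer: 4913/4096 ≈ 1.1995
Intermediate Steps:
Q = 20 (Q = 4*5 = 20)
X(w) = -w/5 (X(w) = w*(-⅕) = -w/5)
y(C) = C²
g(l) = (1 + l)/l (g(l) = (l + 1)/(l + 0) = (1 + l)/l)
g(y(X(Q)))³ = ((1 + (-⅕*20)²)/((-⅕*20)²))³ = ((1 + (-4)²)/((-4)²))³ = ((1 + 16)/16)³ = ((1/16)*17)³ = (17/16)³ = 4913/4096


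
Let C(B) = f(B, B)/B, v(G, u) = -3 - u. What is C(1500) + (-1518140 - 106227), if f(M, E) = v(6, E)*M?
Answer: -1625870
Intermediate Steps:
f(M, E) = M*(-3 - E) (f(M, E) = (-3 - E)*M = M*(-3 - E))
C(B) = -3 - B (C(B) = (-B*(3 + B))/B = -3 - B)
C(1500) + (-1518140 - 106227) = (-3 - 1*1500) + (-1518140 - 106227) = (-3 - 1500) - 1624367 = -1503 - 1624367 = -1625870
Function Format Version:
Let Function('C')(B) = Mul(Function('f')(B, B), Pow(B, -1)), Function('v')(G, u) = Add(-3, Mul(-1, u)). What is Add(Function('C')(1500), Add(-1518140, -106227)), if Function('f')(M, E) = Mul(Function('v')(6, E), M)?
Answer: -1625870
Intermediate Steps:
Function('f')(M, E) = Mul(M, Add(-3, Mul(-1, E))) (Function('f')(M, E) = Mul(Add(-3, Mul(-1, E)), M) = Mul(M, Add(-3, Mul(-1, E))))
Function('C')(B) = Add(-3, Mul(-1, B)) (Function('C')(B) = Mul(Mul(-1, B, Add(3, B)), Pow(B, -1)) = Add(-3, Mul(-1, B)))
Add(Function('C')(1500), Add(-1518140, -106227)) = Add(Add(-3, Mul(-1, 1500)), Add(-1518140, -106227)) = Add(Add(-3, -1500), -1624367) = Add(-1503, -1624367) = -1625870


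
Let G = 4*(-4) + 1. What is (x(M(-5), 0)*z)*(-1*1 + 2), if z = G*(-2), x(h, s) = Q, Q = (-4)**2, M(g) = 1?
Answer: 480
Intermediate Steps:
Q = 16
x(h, s) = 16
G = -15 (G = -16 + 1 = -15)
z = 30 (z = -15*(-2) = 30)
(x(M(-5), 0)*z)*(-1*1 + 2) = (16*30)*(-1*1 + 2) = 480*(-1 + 2) = 480*1 = 480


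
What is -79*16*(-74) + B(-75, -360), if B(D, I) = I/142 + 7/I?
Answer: 2390714863/25560 ≈ 93534.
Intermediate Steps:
B(D, I) = 7/I + I/142 (B(D, I) = I*(1/142) + 7/I = I/142 + 7/I = 7/I + I/142)
-79*16*(-74) + B(-75, -360) = -79*16*(-74) + (7/(-360) + (1/142)*(-360)) = -1264*(-74) + (7*(-1/360) - 180/71) = 93536 + (-7/360 - 180/71) = 93536 - 65297/25560 = 2390714863/25560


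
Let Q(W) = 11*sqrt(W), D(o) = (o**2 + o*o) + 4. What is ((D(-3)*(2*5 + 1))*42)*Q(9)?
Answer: 335412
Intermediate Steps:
D(o) = 4 + 2*o**2 (D(o) = (o**2 + o**2) + 4 = 2*o**2 + 4 = 4 + 2*o**2)
((D(-3)*(2*5 + 1))*42)*Q(9) = (((4 + 2*(-3)**2)*(2*5 + 1))*42)*(11*sqrt(9)) = (((4 + 2*9)*(10 + 1))*42)*(11*3) = (((4 + 18)*11)*42)*33 = ((22*11)*42)*33 = (242*42)*33 = 10164*33 = 335412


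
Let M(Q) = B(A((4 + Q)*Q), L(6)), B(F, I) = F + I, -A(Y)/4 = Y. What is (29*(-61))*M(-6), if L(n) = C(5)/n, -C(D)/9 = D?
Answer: 196359/2 ≈ 98180.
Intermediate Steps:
C(D) = -9*D
A(Y) = -4*Y
L(n) = -45/n (L(n) = (-9*5)/n = -45/n)
M(Q) = -15/2 - 4*Q*(4 + Q) (M(Q) = -4*(4 + Q)*Q - 45/6 = -4*Q*(4 + Q) - 45*⅙ = -4*Q*(4 + Q) - 15/2 = -15/2 - 4*Q*(4 + Q))
(29*(-61))*M(-6) = (29*(-61))*(-15/2 - 4*(-6)*(4 - 6)) = -1769*(-15/2 - 4*(-6)*(-2)) = -1769*(-15/2 - 48) = -1769*(-111/2) = 196359/2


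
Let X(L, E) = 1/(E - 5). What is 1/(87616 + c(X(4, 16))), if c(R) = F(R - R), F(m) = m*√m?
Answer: 1/87616 ≈ 1.1413e-5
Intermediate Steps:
F(m) = m^(3/2)
X(L, E) = 1/(-5 + E)
c(R) = 0 (c(R) = (R - R)^(3/2) = 0^(3/2) = 0)
1/(87616 + c(X(4, 16))) = 1/(87616 + 0) = 1/87616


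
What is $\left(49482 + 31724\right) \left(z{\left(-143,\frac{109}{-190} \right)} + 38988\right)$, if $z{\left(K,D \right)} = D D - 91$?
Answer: $\frac{3000761682597}{950} \approx 3.1587 \cdot 10^{9}$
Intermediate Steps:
$z{\left(K,D \right)} = -91 + D^{2}$ ($z{\left(K,D \right)} = D^{2} - 91 = -91 + D^{2}$)
$\left(49482 + 31724\right) \left(z{\left(-143,\frac{109}{-190} \right)} + 38988\right) = \left(49482 + 31724\right) \left(\left(-91 + \left(\frac{109}{-190}\right)^{2}\right) + 38988\right) = 81206 \left(\left(-91 + \left(109 \left(- \frac{1}{190}\right)\right)^{2}\right) + 38988\right) = 81206 \left(\left(-91 + \left(- \frac{109}{190}\right)^{2}\right) + 38988\right) = 81206 \left(\left(-91 + \frac{11881}{36100}\right) + 38988\right) = 81206 \left(- \frac{3273219}{36100} + 38988\right) = 81206 \cdot \frac{1404193581}{36100} = \frac{3000761682597}{950}$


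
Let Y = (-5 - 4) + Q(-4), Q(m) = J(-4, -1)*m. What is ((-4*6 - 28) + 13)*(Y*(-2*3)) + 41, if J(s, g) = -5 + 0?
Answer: 2615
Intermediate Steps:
J(s, g) = -5
Q(m) = -5*m
Y = 11 (Y = (-5 - 4) - 5*(-4) = -9 + 20 = 11)
((-4*6 - 28) + 13)*(Y*(-2*3)) + 41 = ((-4*6 - 28) + 13)*(11*(-2*3)) + 41 = ((-24 - 28) + 13)*(11*(-6)) + 41 = (-52 + 13)*(-66) + 41 = -39*(-66) + 41 = 2574 + 41 = 2615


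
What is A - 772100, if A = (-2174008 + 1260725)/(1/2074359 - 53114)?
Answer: -85066156303681903/110177503925 ≈ -7.7208e+5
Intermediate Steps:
A = 1894476810597/110177503925 (A = -913283/(1/2074359 - 53114) = -913283/(-110177503925/2074359) = -913283*(-2074359/110177503925) = 1894476810597/110177503925 ≈ 17.195)
A - 772100 = 1894476810597/110177503925 - 772100 = -85066156303681903/110177503925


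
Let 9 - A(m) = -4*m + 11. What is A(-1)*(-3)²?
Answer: -54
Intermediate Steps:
A(m) = -2 + 4*m (A(m) = 9 - (-4*m + 11) = 9 - (11 - 4*m) = 9 + (-11 + 4*m) = -2 + 4*m)
A(-1)*(-3)² = (-2 + 4*(-1))*(-3)² = (-2 - 4)*9 = -6*9 = -54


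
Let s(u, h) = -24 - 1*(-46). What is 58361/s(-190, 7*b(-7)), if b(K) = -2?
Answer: 58361/22 ≈ 2652.8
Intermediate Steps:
s(u, h) = 22 (s(u, h) = -24 + 46 = 22)
58361/s(-190, 7*b(-7)) = 58361/22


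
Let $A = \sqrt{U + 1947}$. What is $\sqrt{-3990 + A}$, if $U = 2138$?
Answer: $\sqrt{-3990 + \sqrt{4085}} \approx 62.659 i$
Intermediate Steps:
$A = \sqrt{4085}$ ($A = \sqrt{2138 + 1947} = \sqrt{4085} \approx 63.914$)
$\sqrt{-3990 + A} = \sqrt{-3990 + \sqrt{4085}}$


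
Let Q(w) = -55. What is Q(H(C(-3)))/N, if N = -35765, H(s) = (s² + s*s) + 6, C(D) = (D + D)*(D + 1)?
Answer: 11/7153 ≈ 0.0015378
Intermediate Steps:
C(D) = 2*D*(1 + D) (C(D) = (2*D)*(1 + D) = 2*D*(1 + D))
H(s) = 6 + 2*s² (H(s) = (s² + s²) + 6 = 2*s² + 6 = 6 + 2*s²)
Q(H(C(-3)))/N = -55/(-35765) = -55*(-1/35765) = 11/7153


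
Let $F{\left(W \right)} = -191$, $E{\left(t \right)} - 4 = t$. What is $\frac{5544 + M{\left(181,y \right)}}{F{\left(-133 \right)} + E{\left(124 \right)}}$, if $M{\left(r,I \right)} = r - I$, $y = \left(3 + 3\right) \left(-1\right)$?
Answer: $- \frac{5731}{63} \approx -90.968$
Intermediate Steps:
$E{\left(t \right)} = 4 + t$
$y = -6$ ($y = 6 \left(-1\right) = -6$)
$\frac{5544 + M{\left(181,y \right)}}{F{\left(-133 \right)} + E{\left(124 \right)}} = \frac{5544 + \left(181 - -6\right)}{-191 + \left(4 + 124\right)} = \frac{5544 + \left(181 + 6\right)}{-191 + 128} = \frac{5544 + 187}{-63} = 5731 \left(- \frac{1}{63}\right) = - \frac{5731}{63}$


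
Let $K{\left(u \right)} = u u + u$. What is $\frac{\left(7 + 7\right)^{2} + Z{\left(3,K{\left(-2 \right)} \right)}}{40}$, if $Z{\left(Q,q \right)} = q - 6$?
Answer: $\frac{24}{5} \approx 4.8$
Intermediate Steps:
$K{\left(u \right)} = u + u^{2}$ ($K{\left(u \right)} = u^{2} + u = u + u^{2}$)
$Z{\left(Q,q \right)} = -6 + q$ ($Z{\left(Q,q \right)} = q - 6 = -6 + q$)
$\frac{\left(7 + 7\right)^{2} + Z{\left(3,K{\left(-2 \right)} \right)}}{40} = \frac{\left(7 + 7\right)^{2} - \left(6 + 2 \left(1 - 2\right)\right)}{40} = \left(14^{2} - 4\right) \frac{1}{40} = \left(196 + \left(-6 + 2\right)\right) \frac{1}{40} = \left(196 - 4\right) \frac{1}{40} = 192 \cdot \frac{1}{40} = \frac{24}{5}$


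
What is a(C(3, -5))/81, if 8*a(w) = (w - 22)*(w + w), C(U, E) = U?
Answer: -19/108 ≈ -0.17593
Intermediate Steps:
a(w) = w*(-22 + w)/4 (a(w) = ((w - 22)*(w + w))/8 = ((-22 + w)*(2*w))/8 = (2*w*(-22 + w))/8 = w*(-22 + w)/4)
a(C(3, -5))/81 = ((¼)*3*(-22 + 3))/81 = ((¼)*3*(-19))*(1/81) = -57/4*1/81 = -19/108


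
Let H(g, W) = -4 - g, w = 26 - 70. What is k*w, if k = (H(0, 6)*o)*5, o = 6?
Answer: 5280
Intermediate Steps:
w = -44
k = -120 (k = ((-4 - 1*0)*6)*5 = ((-4 + 0)*6)*5 = -4*6*5 = -24*5 = -120)
k*w = -120*(-44) = 5280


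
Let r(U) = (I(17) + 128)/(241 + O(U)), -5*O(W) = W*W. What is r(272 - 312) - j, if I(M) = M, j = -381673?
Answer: 30152022/79 ≈ 3.8167e+5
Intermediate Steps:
O(W) = -W**2/5 (O(W) = -W*W/5 = -W**2/5)
r(U) = 145/(241 - U**2/5) (r(U) = (17 + 128)/(241 - U**2/5) = 145/(241 - U**2/5))
r(272 - 312) - j = -725/(-1205 + (272 - 312)**2) - 1*(-381673) = -725/(-1205 + (-40)**2) + 381673 = -725/(-1205 + 1600) + 381673 = -725/395 + 381673 = -725*1/395 + 381673 = -145/79 + 381673 = 30152022/79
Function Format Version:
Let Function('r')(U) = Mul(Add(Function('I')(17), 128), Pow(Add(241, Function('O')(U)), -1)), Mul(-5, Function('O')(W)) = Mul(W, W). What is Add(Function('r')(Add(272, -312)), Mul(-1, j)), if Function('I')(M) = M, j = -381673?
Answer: Rational(30152022, 79) ≈ 3.8167e+5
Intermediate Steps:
Function('O')(W) = Mul(Rational(-1, 5), Pow(W, 2)) (Function('O')(W) = Mul(Rational(-1, 5), Mul(W, W)) = Mul(Rational(-1, 5), Pow(W, 2)))
Function('r')(U) = Mul(145, Pow(Add(241, Mul(Rational(-1, 5), Pow(U, 2))), -1)) (Function('r')(U) = Mul(Add(17, 128), Pow(Add(241, Mul(Rational(-1, 5), Pow(U, 2))), -1)) = Mul(145, Pow(Add(241, Mul(Rational(-1, 5), Pow(U, 2))), -1)))
Add(Function('r')(Add(272, -312)), Mul(-1, j)) = Add(Mul(-725, Pow(Add(-1205, Pow(Add(272, -312), 2)), -1)), Mul(-1, -381673)) = Add(Mul(-725, Pow(Add(-1205, Pow(-40, 2)), -1)), 381673) = Add(Mul(-725, Pow(Add(-1205, 1600), -1)), 381673) = Add(Mul(-725, Pow(395, -1)), 381673) = Add(Mul(-725, Rational(1, 395)), 381673) = Add(Rational(-145, 79), 381673) = Rational(30152022, 79)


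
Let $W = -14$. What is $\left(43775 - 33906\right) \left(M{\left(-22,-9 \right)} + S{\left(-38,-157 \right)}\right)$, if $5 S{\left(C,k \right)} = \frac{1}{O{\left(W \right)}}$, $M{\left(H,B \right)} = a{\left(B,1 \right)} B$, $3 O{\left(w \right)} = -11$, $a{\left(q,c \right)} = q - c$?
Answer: $\frac{48821943}{55} \approx 8.8767 \cdot 10^{5}$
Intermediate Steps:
$O{\left(w \right)} = - \frac{11}{3}$ ($O{\left(w \right)} = \frac{1}{3} \left(-11\right) = - \frac{11}{3}$)
$M{\left(H,B \right)} = B \left(-1 + B\right)$ ($M{\left(H,B \right)} = \left(B - 1\right) B = \left(-1 + B\right) B = B \left(-1 + B\right)$)
$S{\left(C,k \right)} = - \frac{3}{55}$ ($S{\left(C,k \right)} = \frac{1}{5 \left(- \frac{11}{3}\right)} = \frac{1}{5} \left(- \frac{3}{11}\right) = - \frac{3}{55}$)
$\left(43775 - 33906\right) \left(M{\left(-22,-9 \right)} + S{\left(-38,-157 \right)}\right) = \left(43775 - 33906\right) \left(- 9 \left(-1 - 9\right) - \frac{3}{55}\right) = 9869 \left(\left(-9\right) \left(-10\right) - \frac{3}{55}\right) = 9869 \left(90 - \frac{3}{55}\right) = 9869 \cdot \frac{4947}{55} = \frac{48821943}{55}$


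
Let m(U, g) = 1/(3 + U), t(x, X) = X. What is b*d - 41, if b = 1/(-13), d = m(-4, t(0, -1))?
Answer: -532/13 ≈ -40.923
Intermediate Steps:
d = -1 (d = 1/(3 - 4) = 1/(-1) = -1)
b = -1/13 ≈ -0.076923
b*d - 41 = -1/13*(-1) - 41 = 1/13 - 41 = -532/13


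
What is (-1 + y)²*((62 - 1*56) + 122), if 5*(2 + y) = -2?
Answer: 36992/25 ≈ 1479.7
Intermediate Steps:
y = -12/5 (y = -2 + (⅕)*(-2) = -2 - ⅖ = -12/5 ≈ -2.4000)
(-1 + y)²*((62 - 1*56) + 122) = (-1 - 12/5)²*((62 - 1*56) + 122) = (-17/5)²*((62 - 56) + 122) = 289*(6 + 122)/25 = (289/25)*128 = 36992/25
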